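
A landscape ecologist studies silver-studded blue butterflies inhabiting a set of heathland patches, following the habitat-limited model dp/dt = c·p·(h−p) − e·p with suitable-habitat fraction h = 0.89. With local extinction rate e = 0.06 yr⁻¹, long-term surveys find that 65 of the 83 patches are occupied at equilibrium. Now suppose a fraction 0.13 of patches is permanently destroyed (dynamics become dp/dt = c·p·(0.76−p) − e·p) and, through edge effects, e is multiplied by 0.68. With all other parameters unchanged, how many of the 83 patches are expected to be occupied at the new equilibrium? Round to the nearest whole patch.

57

Observed p* = 65/83 = 0.78313.
Balance c(h−p*) = e gives c = e/(0.89 − 0.78313) = 0.06/0.10687 = 0.56143.
New p* = 0.76 − e/c = 0.76 − 0.04080/0.56143 = 0.68733.
Expected occupied = 83 × 0.68733 = 57.05 ≈ 57.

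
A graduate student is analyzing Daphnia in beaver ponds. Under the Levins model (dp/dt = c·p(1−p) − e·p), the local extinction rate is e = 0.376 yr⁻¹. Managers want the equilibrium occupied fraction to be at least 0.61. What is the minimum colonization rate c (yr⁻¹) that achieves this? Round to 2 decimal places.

p* = 1 − e/c ≥ 0.61 requires e/c ≤ 0.3900, i.e. c ≥ e/0.3900.
c_min = 0.376/0.3900 = 0.9641.

0.96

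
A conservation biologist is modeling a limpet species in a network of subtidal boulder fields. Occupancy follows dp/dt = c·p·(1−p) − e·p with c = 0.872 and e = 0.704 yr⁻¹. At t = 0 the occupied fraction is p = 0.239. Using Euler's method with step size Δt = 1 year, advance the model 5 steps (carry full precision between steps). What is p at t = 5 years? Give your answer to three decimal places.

Update rule: p ← p + [c·p·(1−p) − e·p]·Δt with Δt = 1.
t = 1: p = 0.23900 + (-0.00966) = 0.22934
t = 2: p = 0.22934 + (-0.00734) = 0.22201
t = 3: p = 0.22201 + (-0.00568) = 0.21633
t = 4: p = 0.21633 + (-0.00446) = 0.21186
t = 5: p = 0.21186 + (-0.00355) = 0.20831

0.208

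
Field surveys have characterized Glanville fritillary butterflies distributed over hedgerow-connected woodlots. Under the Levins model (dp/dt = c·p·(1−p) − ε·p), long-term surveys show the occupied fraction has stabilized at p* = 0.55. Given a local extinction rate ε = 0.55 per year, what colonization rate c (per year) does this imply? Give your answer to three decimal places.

At equilibrium c(1−p*) = ε, so c = ε/(1−p*).
c = 0.55/(1 − 0.55) = 0.55/0.4500 = 1.2222.

1.222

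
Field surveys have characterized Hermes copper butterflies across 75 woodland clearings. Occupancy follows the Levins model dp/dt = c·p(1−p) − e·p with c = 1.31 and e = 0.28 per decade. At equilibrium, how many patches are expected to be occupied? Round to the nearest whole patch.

59

p* = 1 − e/c = 1 − 0.28/1.31 = 0.7863.
Expected occupied patches = N × p* = 75 × 0.7863 = 58.97 ≈ 59.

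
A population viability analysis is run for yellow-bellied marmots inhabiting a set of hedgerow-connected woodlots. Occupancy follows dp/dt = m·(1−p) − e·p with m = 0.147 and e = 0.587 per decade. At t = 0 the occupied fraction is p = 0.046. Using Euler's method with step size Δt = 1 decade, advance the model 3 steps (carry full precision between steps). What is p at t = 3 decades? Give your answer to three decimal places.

Update rule: p ← p + [m·(1−p) − e·p]·Δt with Δt = 1.
t = 1: p = 0.04600 + (+0.11324) = 0.15924
t = 2: p = 0.15924 + (+0.03012) = 0.18936
t = 3: p = 0.18936 + (+0.00801) = 0.19737

0.197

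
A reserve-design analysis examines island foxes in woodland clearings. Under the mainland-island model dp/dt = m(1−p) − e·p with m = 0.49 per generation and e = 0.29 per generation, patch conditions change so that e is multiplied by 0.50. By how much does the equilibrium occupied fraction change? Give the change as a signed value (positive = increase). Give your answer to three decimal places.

Before: p* = 0.49/(0.49+0.29) = 0.6282.
After: m = 0.49, e = 0.145; p* = 0.49/0.6350 = 0.7717.
Δp* = 0.7717 − 0.6282 = +0.1434.

0.143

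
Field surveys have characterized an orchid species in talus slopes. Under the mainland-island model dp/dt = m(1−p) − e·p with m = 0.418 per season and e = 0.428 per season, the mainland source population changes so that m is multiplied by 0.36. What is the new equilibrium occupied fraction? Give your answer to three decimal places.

0.260

Before: p* = 0.418/(0.418+0.428) = 0.4941.
After: m = 0.15048, e = 0.428; p* = 0.15048/0.5785 = 0.2601.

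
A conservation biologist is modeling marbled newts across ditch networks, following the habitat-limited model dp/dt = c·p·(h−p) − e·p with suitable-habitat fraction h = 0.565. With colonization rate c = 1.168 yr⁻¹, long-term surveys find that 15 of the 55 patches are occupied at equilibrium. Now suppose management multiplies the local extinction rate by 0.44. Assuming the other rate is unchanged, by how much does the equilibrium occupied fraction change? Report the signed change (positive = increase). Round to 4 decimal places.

Observed p* = 15/55 = 0.27273.
Balance c(h−p*) = e gives e = 1.168×(0.565 − 0.27273) = 0.34137.
New p* = 0.565 − e/c = 0.565 − 0.15020/1.16800 = 0.43640.
Δp* = 0.43640 − 0.27273 = +0.16367.

0.1637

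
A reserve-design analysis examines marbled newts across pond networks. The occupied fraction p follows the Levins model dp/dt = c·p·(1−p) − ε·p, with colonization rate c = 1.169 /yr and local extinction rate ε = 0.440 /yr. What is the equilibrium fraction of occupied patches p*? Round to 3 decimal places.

0.624

At equilibrium, colonization balances extinction: c·p*·(1−p*) = ε·p*.
So p* = 1 − ε/c = 1 − 0.440/1.169 = 1 − 0.3764 = 0.6236.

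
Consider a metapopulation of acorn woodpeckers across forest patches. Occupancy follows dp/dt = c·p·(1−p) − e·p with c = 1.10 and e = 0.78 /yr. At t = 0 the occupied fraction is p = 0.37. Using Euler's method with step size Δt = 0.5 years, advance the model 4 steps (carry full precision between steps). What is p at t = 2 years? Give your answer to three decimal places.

Update rule: p ← p + [c·p·(1−p) − e·p]·Δt with Δt = 0.5.
p: 0.37000 → 0.35391  (Δp = -0.01609)
p: 0.35391 → 0.34164  (Δp = -0.01226)
p: 0.34164 → 0.33211  (Δp = -0.00953)
p: 0.33211 → 0.32458  (Δp = -0.00753)

0.325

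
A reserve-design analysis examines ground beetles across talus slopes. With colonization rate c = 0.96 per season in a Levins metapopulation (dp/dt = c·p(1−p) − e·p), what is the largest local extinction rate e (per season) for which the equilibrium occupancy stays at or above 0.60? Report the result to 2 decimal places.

1 − e/c ≥ 0.60 ⇒ e ≤ c(1 − 0.60) = 0.96 × 0.4000.
e_max = 0.3840.

0.38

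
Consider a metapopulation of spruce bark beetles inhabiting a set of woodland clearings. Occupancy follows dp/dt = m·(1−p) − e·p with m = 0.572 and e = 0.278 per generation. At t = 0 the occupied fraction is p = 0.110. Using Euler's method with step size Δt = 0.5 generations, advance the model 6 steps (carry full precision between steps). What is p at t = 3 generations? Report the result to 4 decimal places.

0.6526

Update rule: p ← p + [m·(1−p) − e·p]·Δt with Δt = 0.5.
  1  |  dp/dt·Δt = +0.239250  |  p_1 = 0.349250
  2  |  dp/dt·Δt = +0.137569  |  p_2 = 0.486819
  3  |  dp/dt·Δt = +0.079102  |  p_3 = 0.565921
  4  |  dp/dt·Δt = +0.045484  |  p_4 = 0.611404
  5  |  dp/dt·Δt = +0.026153  |  p_5 = 0.637558
  6  |  dp/dt·Δt = +0.015038  |  p_6 = 0.652596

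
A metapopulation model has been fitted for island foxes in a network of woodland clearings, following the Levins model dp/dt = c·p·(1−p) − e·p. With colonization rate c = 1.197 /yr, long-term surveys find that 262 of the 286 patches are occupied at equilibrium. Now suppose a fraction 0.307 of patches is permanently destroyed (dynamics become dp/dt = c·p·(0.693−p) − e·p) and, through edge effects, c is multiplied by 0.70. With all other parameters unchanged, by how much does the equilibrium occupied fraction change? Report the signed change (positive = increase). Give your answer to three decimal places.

Observed p* = 262/286 = 0.91608.
Balance c(1−p*) = e gives e = 1.197×(1 − 0.91608) = 0.10045.
New p* = 0.693 − e/c = 0.693 − 0.10045/0.83790 = 0.57312.
Δp* = 0.57312 − 0.91608 = -0.34296.

-0.343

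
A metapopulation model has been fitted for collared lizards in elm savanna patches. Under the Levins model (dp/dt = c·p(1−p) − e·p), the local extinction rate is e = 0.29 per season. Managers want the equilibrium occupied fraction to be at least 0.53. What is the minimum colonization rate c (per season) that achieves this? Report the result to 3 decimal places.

p* = 1 − e/c ≥ 0.53 requires e/c ≤ 0.4700, i.e. c ≥ e/0.4700.
c_min = 0.29/0.4700 = 0.6170.

0.617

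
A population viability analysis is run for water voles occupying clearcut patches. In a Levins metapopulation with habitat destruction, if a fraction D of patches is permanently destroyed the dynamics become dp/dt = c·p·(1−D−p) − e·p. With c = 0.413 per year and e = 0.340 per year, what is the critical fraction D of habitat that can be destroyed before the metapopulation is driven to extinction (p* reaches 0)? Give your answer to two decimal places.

The nontrivial equilibrium is p* = (1−D) − e/c; extinction occurs when this hits zero.
So D_crit = 1 − e/c = 1 − 0.340/0.413 = 1 − 0.8232 = 0.1768.
This equals the undisturbed p*, a classic result of Lande's extension.

0.18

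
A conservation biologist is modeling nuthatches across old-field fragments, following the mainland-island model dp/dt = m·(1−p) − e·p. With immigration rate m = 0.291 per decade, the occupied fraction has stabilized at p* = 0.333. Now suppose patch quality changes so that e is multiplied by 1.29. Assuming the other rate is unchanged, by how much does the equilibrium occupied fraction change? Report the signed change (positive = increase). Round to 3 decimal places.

-0.054

Balance m(1−p*) = e·p* gives e = m(1−p*)/p* = 0.291×0.66700/0.33300 = 0.58287.
New p* = m/(m+e) = 0.29100/(0.29100+0.75190) = 0.27903.
Δp* = 0.27903 − 0.33300 = -0.05397.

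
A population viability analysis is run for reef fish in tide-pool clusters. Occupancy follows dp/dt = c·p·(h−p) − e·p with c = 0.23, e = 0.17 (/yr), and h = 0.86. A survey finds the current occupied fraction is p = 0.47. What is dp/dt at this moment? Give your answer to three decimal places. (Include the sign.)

-0.038

Colonization term: c·p·(h−p) = 0.23×0.47×0.3900 = 0.04216.
Extinction term: e·p = 0.07990.
dp/dt = 0.04216 − 0.07990 = -0.03774.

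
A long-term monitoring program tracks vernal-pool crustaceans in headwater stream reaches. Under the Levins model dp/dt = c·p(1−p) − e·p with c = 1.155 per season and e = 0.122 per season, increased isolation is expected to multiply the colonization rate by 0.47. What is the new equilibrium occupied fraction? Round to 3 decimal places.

0.775

Before: p* = 1 − 0.122/1.155 = 0.8944.
After the change, c = 0.54285, e = 0.122, so p* = 1 − 0.122/0.54285 = 0.7753.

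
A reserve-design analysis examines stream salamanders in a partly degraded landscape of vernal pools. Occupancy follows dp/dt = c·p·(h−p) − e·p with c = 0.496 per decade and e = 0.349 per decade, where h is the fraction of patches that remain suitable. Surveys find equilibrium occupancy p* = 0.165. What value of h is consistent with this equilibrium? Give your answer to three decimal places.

0.869

At equilibrium c(h−p*) = e, so h = p* + e/c.
h = 0.165 + 0.349/0.496 = 0.165 + 0.7036 = 0.8686.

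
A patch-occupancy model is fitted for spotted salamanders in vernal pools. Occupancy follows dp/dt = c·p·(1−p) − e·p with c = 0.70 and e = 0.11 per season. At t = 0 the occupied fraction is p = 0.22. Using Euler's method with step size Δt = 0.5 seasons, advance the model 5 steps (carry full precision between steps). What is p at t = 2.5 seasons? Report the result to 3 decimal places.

Update rule: p ← p + [c·p·(1−p) − e·p]·Δt with Δt = 0.5.
p: 0.22000 → 0.26796  (Δp = +0.04796)
p: 0.26796 → 0.32188  (Δp = +0.05392)
p: 0.32188 → 0.38057  (Δp = +0.05869)
p: 0.38057 → 0.44215  (Δp = +0.06158)
p: 0.44215 → 0.50416  (Δp = +0.06201)

0.504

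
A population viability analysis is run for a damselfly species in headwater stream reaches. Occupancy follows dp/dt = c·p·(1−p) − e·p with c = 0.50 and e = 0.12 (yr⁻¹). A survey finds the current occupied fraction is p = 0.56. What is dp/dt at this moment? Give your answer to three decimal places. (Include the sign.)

0.056

Colonization term: c·p·(1−p) = 0.50×0.56×0.4400 = 0.12320.
Extinction term: e·p = 0.06720.
dp/dt = 0.12320 − 0.06720 = 0.05600.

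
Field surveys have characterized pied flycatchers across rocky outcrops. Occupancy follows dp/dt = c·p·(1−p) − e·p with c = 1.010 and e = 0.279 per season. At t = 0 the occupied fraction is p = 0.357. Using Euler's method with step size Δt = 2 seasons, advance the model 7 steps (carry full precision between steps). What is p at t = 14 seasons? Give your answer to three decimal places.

Update rule: p ← p + [c·p·(1−p) − e·p]·Δt with Δt = 2.
  1  |  dp/dt·Δt = +0.264487  |  p_1 = 0.621487
  2  |  dp/dt·Δt = +0.128397  |  p_2 = 0.749884
  3  |  dp/dt·Δt = -0.039568  |  p_3 = 0.710316
  4  |  dp/dt·Δt = +0.019293  |  p_4 = 0.729609
  5  |  dp/dt·Δt = -0.008617  |  p_5 = 0.720992
  6  |  dp/dt·Δt = +0.004035  |  p_6 = 0.725027
  7  |  dp/dt·Δt = -0.001852  |  p_7 = 0.723175

0.723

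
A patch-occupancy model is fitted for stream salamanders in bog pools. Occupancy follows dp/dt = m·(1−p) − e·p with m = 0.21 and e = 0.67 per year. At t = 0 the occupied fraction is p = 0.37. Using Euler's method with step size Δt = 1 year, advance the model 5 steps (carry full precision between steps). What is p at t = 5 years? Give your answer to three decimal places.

0.239

Update rule: p ← p + [m·(1−p) − e·p]·Δt with Δt = 1.
  1  |  dp/dt·Δt = -0.115600  |  p_1 = 0.254400
  2  |  dp/dt·Δt = -0.013872  |  p_2 = 0.240528
  3  |  dp/dt·Δt = -0.001665  |  p_3 = 0.238863
  4  |  dp/dt·Δt = -0.000200  |  p_4 = 0.238664
  5  |  dp/dt·Δt = -0.000024  |  p_5 = 0.238640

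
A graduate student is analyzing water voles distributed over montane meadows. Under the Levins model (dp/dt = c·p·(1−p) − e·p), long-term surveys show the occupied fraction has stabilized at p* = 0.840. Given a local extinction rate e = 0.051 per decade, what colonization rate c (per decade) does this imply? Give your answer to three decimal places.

At equilibrium c(1−p*) = e, so c = e/(1−p*).
c = 0.051/(1 − 0.840) = 0.051/0.1600 = 0.3187.

0.319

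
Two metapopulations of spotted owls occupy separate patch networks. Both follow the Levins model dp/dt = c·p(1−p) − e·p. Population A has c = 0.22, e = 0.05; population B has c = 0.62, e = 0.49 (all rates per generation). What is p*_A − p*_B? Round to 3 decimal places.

0.563

A: p*_A = 1 − 0.05/0.22 = 0.7727.
B: p*_B = 1 − 0.49/0.62 = 0.2097.
p*_A − p*_B = 0.7727 − 0.2097 = 0.5630.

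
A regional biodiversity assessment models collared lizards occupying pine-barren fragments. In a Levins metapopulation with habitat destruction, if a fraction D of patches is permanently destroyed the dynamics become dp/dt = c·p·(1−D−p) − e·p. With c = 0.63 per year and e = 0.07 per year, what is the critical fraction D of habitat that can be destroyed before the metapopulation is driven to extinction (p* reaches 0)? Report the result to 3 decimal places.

0.889

The nontrivial equilibrium is p* = (1−D) − e/c; extinction occurs when this hits zero.
So D_crit = 1 − e/c = 1 − 0.07/0.63 = 1 − 0.1111 = 0.8889.
Note this equals the original equilibrium occupancy — the Levins extinction-debt result.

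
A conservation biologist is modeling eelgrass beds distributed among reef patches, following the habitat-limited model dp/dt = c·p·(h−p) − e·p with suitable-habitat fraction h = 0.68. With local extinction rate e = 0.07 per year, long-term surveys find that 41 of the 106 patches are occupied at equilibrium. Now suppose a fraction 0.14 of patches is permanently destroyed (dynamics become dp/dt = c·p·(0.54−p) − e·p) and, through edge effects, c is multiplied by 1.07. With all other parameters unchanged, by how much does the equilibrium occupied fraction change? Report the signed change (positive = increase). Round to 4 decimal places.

Observed p* = 41/106 = 0.38679.
Balance c(h−p*) = e gives c = e/(0.68 − 0.38679) = 0.07/0.29321 = 0.23874.
New p* = 0.54 − e/c = 0.54 − 0.07000/0.25545 = 0.26597.
Δp* = 0.26597 − 0.38679 = -0.12082.

-0.1208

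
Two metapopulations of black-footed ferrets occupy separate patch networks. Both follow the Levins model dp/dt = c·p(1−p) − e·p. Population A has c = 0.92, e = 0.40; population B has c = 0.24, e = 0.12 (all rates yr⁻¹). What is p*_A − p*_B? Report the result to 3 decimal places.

0.065

A: p*_A = 1 − 0.40/0.92 = 0.5652.
B: p*_B = 1 − 0.12/0.24 = 0.5000.
p*_A − p*_B = 0.5652 − 0.5000 = 0.0652.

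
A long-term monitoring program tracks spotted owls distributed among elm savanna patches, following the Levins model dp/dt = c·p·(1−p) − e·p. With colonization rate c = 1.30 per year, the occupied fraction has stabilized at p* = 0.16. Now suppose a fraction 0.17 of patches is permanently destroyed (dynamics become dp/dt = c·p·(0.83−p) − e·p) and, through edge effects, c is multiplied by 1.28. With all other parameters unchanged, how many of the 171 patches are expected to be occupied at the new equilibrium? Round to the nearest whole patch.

Balance c(1−p*) = e gives e = 1.30×(1 − 0.16000) = 1.09200.
New p* = 0.83 − e/c = 0.83 − 1.09200/1.66400 = 0.17375.
Expected occupied = 171 × 0.17375 = 29.71 ≈ 30.

30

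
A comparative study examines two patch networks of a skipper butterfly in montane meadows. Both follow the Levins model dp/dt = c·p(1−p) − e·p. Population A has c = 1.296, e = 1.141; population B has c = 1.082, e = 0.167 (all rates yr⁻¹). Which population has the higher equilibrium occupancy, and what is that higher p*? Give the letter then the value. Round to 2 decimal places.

B, 0.85

A: p*_A = 1 − 1.141/1.296 = 0.1196.
B: p*_B = 1 − 0.167/1.082 = 0.8457.
B is higher at 0.8457.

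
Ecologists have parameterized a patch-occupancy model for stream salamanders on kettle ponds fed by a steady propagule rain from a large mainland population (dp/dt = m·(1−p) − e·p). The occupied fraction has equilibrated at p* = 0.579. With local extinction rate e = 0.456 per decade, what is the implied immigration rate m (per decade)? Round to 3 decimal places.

At equilibrium m(1−p*) = e·p*, so m = e·p*/(1−p*).
m = 0.456 × 0.579 / 0.4210 = 0.2640/0.4210 = 0.6271.

0.627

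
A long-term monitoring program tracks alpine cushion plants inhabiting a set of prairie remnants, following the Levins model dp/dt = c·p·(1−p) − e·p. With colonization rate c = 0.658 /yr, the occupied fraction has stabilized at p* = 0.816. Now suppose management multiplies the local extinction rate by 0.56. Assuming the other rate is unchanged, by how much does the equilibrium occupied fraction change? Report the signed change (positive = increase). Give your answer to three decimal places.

0.081

Balance c(1−p*) = e gives e = 0.658×(1 − 0.81600) = 0.12107.
New p* = 1 − e/c = 1 − 0.06780/0.65800 = 0.89696.
Δp* = 0.89696 − 0.81600 = +0.08096.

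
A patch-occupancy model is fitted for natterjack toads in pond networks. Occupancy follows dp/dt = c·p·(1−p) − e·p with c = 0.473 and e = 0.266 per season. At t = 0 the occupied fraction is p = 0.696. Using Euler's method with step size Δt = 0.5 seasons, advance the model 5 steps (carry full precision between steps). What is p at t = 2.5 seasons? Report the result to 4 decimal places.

Update rule: p ← p + [c·p·(1−p) − e·p]·Δt with Δt = 0.5.
p: 0.69600 → 0.65347  (Δp = -0.04253)
p: 0.65347 → 0.62011  (Δp = -0.03336)
p: 0.62011 → 0.59335  (Δp = -0.02676)
p: 0.59335 → 0.57150  (Δp = -0.02185)
p: 0.57150 → 0.55341  (Δp = -0.01809)

0.5534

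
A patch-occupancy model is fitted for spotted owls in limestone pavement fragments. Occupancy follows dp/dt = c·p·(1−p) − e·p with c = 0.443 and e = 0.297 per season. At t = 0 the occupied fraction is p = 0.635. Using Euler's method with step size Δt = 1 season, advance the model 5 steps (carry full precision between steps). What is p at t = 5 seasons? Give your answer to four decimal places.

0.4130

Update rule: p ← p + [c·p·(1−p) − e·p]·Δt with Δt = 1.
step 1: Δp = -0.08592, p = 0.54908
step 2: Δp = -0.05339, p = 0.49569
step 3: Δp = -0.03648, p = 0.45921
step 4: Δp = -0.02637, p = 0.43284
step 5: Δp = -0.01980, p = 0.41304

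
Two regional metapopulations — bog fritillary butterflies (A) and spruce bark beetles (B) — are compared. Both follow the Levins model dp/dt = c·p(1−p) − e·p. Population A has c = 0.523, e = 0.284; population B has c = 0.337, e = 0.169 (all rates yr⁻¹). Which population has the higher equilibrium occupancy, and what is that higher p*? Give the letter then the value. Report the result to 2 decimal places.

A: p*_A = 1 − 0.284/0.523 = 0.4570.
B: p*_B = 1 − 0.169/0.337 = 0.4985.
B is higher at 0.4985.

B, 0.50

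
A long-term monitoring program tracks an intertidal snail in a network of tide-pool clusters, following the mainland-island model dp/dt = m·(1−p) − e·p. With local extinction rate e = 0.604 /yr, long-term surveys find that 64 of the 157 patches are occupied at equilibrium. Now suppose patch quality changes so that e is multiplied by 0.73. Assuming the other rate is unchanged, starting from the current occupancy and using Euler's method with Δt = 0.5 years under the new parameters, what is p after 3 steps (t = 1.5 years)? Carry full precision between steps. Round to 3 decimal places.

0.471

Observed p* = 64/157 = 0.40764.
Balance m(1−p*) = e·p* gives m = e·p*/(1−p*) = 0.604×0.40764/0.59236 = 0.41566.
Starting from p₀ = 0.40764; update p ← p + (dp/dt)·Δt with the new parameters.
step 1: Δp = +0.03324, p = 0.44088
step 2: Δp = +0.01900, p = 0.45989
step 3: Δp = +0.01086, p = 0.47075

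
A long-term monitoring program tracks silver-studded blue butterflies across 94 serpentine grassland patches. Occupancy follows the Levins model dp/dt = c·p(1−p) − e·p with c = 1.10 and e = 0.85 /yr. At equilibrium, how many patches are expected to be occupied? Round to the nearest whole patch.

p* = 1 − e/c = 1 − 0.85/1.10 = 0.2273.
Expected occupied patches = N × p* = 94 × 0.2273 = 21.36 ≈ 21.

21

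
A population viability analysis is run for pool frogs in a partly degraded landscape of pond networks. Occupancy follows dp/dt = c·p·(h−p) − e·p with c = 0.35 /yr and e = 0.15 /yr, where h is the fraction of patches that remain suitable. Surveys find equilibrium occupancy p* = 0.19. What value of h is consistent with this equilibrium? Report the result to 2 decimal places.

At equilibrium c(h−p*) = e, so h = p* + e/c.
h = 0.19 + 0.15/0.35 = 0.19 + 0.4286 = 0.6186.

0.62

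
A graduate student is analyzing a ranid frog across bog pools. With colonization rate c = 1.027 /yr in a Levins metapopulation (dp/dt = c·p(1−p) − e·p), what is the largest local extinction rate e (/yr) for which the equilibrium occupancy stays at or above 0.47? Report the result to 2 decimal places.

1 − e/c ≥ 0.47 ⇒ e ≤ c(1 − 0.47) = 1.027 × 0.5300.
e_max = 0.5443.

0.54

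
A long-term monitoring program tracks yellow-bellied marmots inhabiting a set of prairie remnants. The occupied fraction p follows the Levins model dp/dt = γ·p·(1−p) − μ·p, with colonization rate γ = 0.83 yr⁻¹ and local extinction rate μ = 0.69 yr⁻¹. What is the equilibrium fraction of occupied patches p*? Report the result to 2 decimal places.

At equilibrium, colonization balances extinction: γ·p*·(1−p*) = μ·p*.
So p* = 1 − μ/γ = 1 − 0.69/0.83 = 1 − 0.8313 = 0.1687.

0.17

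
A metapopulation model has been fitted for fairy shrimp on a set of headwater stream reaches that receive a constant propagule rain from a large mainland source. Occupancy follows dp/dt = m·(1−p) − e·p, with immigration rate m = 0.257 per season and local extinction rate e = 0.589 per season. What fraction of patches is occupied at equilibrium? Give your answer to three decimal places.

At equilibrium the propagule rain into empty patches balances local extinction: m(1−p*) = e·p*.
p* = m/(m+e) = 0.257/(0.257+0.589) = 0.257/0.8460 = 0.3038.

0.304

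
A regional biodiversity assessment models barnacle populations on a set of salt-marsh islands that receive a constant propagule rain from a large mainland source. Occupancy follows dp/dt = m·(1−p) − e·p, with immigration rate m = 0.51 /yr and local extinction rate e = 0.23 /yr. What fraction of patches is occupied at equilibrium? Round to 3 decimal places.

0.689

At equilibrium the propagule rain into empty patches balances local extinction: m(1−p*) = e·p*.
p* = m/(m+e) = 0.51/(0.51+0.23) = 0.51/0.7400 = 0.6892.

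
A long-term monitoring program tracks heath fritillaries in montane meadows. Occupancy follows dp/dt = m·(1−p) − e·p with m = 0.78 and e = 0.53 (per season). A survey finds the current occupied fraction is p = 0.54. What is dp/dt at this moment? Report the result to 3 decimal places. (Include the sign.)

Colonization term: m·(1−p) = 0.78×0.4600 = 0.35880.
Extinction term: e·p = 0.28620.
dp/dt = 0.35880 − 0.28620 = 0.07260.

0.073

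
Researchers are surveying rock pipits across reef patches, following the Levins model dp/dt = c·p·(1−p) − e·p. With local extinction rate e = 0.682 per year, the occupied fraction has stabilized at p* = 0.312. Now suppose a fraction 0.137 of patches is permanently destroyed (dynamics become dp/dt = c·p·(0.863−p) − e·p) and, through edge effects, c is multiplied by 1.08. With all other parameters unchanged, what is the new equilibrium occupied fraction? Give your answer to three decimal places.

0.226

Balance c(1−p*) = e gives c = e/(1 − 0.31200) = 0.682/0.68800 = 0.99128.
New p* = 0.863 − e/c = 0.863 − 0.68200/1.07058 = 0.22596.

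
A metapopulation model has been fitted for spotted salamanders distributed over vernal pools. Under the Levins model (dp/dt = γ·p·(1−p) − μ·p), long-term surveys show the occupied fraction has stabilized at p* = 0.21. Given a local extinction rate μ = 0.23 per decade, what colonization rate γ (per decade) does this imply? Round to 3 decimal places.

At equilibrium γ(1−p*) = μ, so γ = μ/(1−p*).
γ = 0.23/(1 − 0.21) = 0.23/0.7900 = 0.2911.

0.291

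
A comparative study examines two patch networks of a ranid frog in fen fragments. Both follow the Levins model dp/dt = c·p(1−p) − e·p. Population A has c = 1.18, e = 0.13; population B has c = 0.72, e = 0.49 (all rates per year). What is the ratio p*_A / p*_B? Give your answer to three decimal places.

2.786

A: p*_A = 1 − 0.13/1.18 = 0.8898.
B: p*_B = 1 − 0.49/0.72 = 0.3194.
p*_A / p*_B = 0.8898/0.3194 = 2.7856.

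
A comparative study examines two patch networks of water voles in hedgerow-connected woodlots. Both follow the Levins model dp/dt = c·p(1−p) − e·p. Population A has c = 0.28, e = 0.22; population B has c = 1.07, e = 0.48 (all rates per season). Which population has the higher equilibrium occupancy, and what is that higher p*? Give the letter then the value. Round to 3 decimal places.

B, 0.551

A: p*_A = 1 − 0.22/0.28 = 0.2143.
B: p*_B = 1 − 0.48/1.07 = 0.5514.
B is higher at 0.5514.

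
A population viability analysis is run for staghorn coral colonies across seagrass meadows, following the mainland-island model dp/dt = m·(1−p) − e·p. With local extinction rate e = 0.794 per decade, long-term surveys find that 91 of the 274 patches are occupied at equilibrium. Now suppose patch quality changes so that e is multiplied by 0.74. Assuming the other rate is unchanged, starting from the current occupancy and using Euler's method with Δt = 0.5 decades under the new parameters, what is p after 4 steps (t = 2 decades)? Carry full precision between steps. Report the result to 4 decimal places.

0.3972

Observed p* = 91/274 = 0.33212.
Balance m(1−p*) = e·p* gives m = e·p*/(1−p*) = 0.794×0.33212/0.66788 = 0.39483.
Starting from p₀ = 0.33212; update p ← p + (dp/dt)·Δt with the new parameters.
  1  |  dp/dt·Δt = +0.034281  |  p_1 = 0.366398
  2  |  dp/dt·Δt = +0.017442  |  p_2 = 0.383840
  3  |  dp/dt·Δt = +0.008875  |  p_3 = 0.392715
  4  |  dp/dt·Δt = +0.004516  |  p_4 = 0.397231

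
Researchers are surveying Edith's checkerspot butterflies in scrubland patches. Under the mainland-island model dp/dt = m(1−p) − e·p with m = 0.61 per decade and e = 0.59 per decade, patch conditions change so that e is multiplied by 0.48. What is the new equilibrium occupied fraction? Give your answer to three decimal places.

Before: p* = 0.61/(0.61+0.59) = 0.5083.
After: m = 0.61, e = 0.2832; p* = 0.61/0.8932 = 0.6829.

0.683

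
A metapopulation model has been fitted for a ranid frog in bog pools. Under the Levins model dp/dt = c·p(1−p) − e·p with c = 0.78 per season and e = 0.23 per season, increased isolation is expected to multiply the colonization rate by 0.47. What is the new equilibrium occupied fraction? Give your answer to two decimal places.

0.37

Before: p* = 1 − 0.23/0.78 = 0.7051.
After the change, c = 0.3666, e = 0.23, so p* = 1 − 0.23/0.3666 = 0.3726.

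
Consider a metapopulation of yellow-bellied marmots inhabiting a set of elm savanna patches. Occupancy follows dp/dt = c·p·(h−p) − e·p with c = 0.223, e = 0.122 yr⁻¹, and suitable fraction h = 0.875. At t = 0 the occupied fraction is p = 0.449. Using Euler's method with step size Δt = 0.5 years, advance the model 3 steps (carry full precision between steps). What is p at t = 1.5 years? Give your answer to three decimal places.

0.432

Update rule: p ← p + [c·p·(h−p) − e·p]·Δt with Δt = 0.5.
p: 0.44900 → 0.44294  (Δp = -0.00606)
p: 0.44294 → 0.43726  (Δp = -0.00568)
p: 0.43726 → 0.43193  (Δp = -0.00533)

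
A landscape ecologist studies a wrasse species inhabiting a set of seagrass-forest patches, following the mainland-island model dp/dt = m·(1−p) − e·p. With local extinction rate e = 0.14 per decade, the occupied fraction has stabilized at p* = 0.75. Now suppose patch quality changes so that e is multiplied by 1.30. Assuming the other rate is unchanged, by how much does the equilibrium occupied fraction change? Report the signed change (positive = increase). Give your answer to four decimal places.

Balance m(1−p*) = e·p* gives m = e·p*/(1−p*) = 0.14×0.75000/0.25000 = 0.42000.
New p* = m/(m+e) = 0.42000/(0.42000+0.18200) = 0.69767.
Δp* = 0.69767 − 0.75000 = -0.05233.

-0.0523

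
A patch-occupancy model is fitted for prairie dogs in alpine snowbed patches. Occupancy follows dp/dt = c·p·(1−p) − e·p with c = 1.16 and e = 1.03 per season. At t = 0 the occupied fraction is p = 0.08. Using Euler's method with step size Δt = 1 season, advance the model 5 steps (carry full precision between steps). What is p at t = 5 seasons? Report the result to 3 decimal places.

Update rule: p ← p + [c·p·(1−p) − e·p]·Δt with Δt = 1.
step 1: Δp = +0.00298, p = 0.08298
step 2: Δp = +0.00280, p = 0.08578
step 3: Δp = +0.00262, p = 0.08839
step 4: Δp = +0.00243, p = 0.09082
step 5: Δp = +0.00224, p = 0.09306

0.093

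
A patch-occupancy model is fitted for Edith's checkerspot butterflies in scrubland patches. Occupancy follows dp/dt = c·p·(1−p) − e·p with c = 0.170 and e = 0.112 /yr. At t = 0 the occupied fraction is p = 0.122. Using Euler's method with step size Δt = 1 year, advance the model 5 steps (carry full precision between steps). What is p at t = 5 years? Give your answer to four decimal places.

Update rule: p ← p + [c·p·(1−p) − e·p]·Δt with Δt = 1.
p: 0.12200 → 0.12655  (Δp = +0.00455)
p: 0.12655 → 0.13116  (Δp = +0.00462)
p: 0.13116 → 0.13585  (Δp = +0.00468)
p: 0.13585 → 0.14059  (Δp = +0.00474)
p: 0.14059 → 0.14538  (Δp = +0.00479)

0.1454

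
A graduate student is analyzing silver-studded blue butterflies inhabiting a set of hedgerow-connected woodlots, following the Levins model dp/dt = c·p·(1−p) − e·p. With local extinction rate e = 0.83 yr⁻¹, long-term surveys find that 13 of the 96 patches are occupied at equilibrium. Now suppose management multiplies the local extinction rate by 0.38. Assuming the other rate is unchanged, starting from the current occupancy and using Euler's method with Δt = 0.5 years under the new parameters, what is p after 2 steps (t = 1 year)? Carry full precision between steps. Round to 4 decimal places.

0.2112

Observed p* = 13/96 = 0.13542.
Balance c(1−p*) = e gives c = e/(1 − 0.13542) = 0.83/0.86458 = 0.96000.
Starting from p₀ = 0.13542; update p ← p + (dp/dt)·Δt with the new parameters.
  1  |  dp/dt·Δt = +0.034843  |  p_1 = 0.170259
  2  |  dp/dt·Δt = +0.040960  |  p_2 = 0.211220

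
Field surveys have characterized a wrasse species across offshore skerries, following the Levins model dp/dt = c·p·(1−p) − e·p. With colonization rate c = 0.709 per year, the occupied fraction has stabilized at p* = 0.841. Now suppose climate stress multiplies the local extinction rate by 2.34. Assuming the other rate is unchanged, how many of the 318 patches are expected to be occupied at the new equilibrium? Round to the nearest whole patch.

200

Balance c(1−p*) = e gives e = 0.709×(1 − 0.84100) = 0.11273.
New p* = 1 − e/c = 1 − 0.26379/0.70900 = 0.62794.
Expected occupied = 318 × 0.62794 = 199.68 ≈ 200.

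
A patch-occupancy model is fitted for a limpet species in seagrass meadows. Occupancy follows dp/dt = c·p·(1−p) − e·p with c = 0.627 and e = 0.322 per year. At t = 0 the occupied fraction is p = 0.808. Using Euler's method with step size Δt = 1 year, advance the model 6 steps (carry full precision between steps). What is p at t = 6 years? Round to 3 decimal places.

Update rule: p ← p + [c·p·(1−p) − e·p]·Δt with Δt = 1.
  1  |  dp/dt·Δt = -0.162906  |  p_1 = 0.645094
  2  |  dp/dt·Δt = -0.064170  |  p_2 = 0.580924
  3  |  dp/dt·Δt = -0.034414  |  p_3 = 0.546510
  4  |  dp/dt·Δt = -0.020583  |  p_4 = 0.525928
  5  |  dp/dt·Δt = -0.013020  |  p_5 = 0.512908
  6  |  dp/dt·Δt = -0.008511  |  p_6 = 0.504397

0.504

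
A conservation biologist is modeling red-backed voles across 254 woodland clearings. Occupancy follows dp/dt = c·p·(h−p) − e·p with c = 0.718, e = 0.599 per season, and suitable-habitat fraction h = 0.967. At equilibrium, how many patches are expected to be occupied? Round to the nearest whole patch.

p* = h − e/c = 0.967 − 0.8343 = 0.1327.
Expected occupied patches = N × p* = 254 × 0.1327 = 33.72 ≈ 34.

34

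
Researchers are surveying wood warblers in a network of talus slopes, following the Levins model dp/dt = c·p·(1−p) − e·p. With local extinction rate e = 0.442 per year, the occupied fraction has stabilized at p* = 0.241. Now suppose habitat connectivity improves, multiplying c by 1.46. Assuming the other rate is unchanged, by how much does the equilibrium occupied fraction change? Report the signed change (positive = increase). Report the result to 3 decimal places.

0.239

Balance c(1−p*) = e gives c = e/(1 − 0.24100) = 0.442/0.75900 = 0.58235.
New p* = 1 − e/c = 1 − 0.44200/0.85023 = 0.48014.
Δp* = 0.48014 − 0.24100 = +0.23914.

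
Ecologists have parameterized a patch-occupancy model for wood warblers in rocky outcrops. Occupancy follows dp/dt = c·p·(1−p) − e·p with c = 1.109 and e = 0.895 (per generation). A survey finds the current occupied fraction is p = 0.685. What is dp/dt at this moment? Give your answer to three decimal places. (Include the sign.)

Colonization term: c·p·(1−p) = 1.109×0.685×0.3150 = 0.23929.
Extinction term: e·p = 0.61308.
dp/dt = 0.23929 − 0.61308 = -0.37378.

-0.374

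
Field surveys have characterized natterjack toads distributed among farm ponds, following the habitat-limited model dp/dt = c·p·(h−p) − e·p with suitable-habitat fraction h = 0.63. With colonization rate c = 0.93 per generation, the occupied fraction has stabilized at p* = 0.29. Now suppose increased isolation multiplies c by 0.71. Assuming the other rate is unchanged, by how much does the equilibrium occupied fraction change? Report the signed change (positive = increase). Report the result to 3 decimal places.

Balance c(h−p*) = e gives e = 0.93×(0.63 − 0.29000) = 0.31620.
New p* = 0.63 − e/c = 0.63 − 0.31620/0.66030 = 0.15113.
Δp* = 0.15113 − 0.29000 = -0.13887.

-0.139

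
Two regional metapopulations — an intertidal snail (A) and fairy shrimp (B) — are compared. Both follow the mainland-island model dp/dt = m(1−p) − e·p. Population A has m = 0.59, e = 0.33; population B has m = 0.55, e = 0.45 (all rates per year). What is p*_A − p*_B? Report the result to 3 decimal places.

A: p*_A = m/(m+e) = 0.59/0.9200 = 0.6413.
B: p*_B = 0.55/1.0000 = 0.5500.
p*_A − p*_B = 0.6413 − 0.5500 = 0.0913.

0.091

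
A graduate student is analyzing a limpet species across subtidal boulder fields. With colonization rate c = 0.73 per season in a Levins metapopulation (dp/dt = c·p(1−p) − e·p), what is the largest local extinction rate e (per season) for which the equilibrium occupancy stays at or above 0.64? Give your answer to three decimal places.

1 − e/c ≥ 0.64 ⇒ e ≤ c(1 − 0.64) = 0.73 × 0.3600.
e_max = 0.2628.

0.263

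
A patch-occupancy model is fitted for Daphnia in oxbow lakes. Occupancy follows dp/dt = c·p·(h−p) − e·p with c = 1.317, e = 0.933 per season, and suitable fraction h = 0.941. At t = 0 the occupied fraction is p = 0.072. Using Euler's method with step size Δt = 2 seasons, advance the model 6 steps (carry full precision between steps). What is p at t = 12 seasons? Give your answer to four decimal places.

0.2258

Update rule: p ← p + [c·p·(h−p) − e·p]·Δt with Δt = 2.
  1  |  dp/dt·Δt = +0.030452  |  p_1 = 0.102452
  2  |  dp/dt·Δt = +0.035114  |  p_2 = 0.137566
  3  |  dp/dt·Δt = +0.034425  |  p_3 = 0.171991
  4  |  dp/dt·Δt = +0.027444  |  p_4 = 0.199436
  5  |  dp/dt·Δt = +0.017407  |  p_5 = 0.216843
  6  |  dp/dt·Δt = +0.008984  |  p_6 = 0.225826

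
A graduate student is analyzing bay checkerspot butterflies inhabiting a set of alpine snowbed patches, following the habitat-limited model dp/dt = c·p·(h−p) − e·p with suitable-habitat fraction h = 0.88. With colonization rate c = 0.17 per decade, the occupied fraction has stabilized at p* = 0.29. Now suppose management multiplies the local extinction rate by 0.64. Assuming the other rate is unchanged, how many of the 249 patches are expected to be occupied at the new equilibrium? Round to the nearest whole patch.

Balance c(h−p*) = e gives e = 0.17×(0.88 − 0.29000) = 0.10030.
New p* = 0.88 − e/c = 0.88 − 0.06419/0.17000 = 0.50241.
Expected occupied = 249 × 0.50241 = 125.10 ≈ 125.

125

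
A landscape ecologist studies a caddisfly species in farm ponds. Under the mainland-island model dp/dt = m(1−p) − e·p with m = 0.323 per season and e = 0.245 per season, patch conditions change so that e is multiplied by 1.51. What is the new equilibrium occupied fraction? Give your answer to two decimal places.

Before: p* = 0.323/(0.323+0.245) = 0.5687.
After: m = 0.323, e = 0.36995; p* = 0.323/0.6929 = 0.4661.

0.47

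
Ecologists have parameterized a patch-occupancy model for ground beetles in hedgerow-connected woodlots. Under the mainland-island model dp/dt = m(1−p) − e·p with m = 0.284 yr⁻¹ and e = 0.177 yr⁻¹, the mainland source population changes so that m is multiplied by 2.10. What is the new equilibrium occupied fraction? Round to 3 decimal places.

0.771

Before: p* = 0.284/(0.284+0.177) = 0.6161.
After: m = 0.5964, e = 0.177; p* = 0.5964/0.7734 = 0.7711.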